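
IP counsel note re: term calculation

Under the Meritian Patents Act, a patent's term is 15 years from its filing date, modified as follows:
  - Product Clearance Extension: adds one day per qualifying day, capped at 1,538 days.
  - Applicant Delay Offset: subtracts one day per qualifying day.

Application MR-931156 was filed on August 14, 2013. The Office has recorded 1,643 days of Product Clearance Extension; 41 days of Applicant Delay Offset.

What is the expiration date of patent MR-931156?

2032-09-19

Base term: filing date + 15 years → 14 August 2028.
Product Clearance Extension: 1643 days claimed exceeds the 1538-day cap, so +1538 days → 30 October 2032.
Applicant Delay Offset: −41 days → 19 September 2032.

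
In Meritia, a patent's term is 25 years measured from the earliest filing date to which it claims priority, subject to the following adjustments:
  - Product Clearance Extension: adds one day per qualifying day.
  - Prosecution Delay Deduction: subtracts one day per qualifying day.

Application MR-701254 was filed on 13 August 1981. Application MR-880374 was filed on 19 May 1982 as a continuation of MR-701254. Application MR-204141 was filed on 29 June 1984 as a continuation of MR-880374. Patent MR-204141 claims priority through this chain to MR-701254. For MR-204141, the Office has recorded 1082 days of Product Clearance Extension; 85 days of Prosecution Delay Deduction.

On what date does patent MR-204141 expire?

Earliest priority filing: 13 August 1981.
Base term: 13 August 1981 + 25 years → 13 August 2006.
Product Clearance Extension: +1082 days → 30 July 2009.
Prosecution Delay Deduction: −85 days → 6 May 2009.

May 6, 2009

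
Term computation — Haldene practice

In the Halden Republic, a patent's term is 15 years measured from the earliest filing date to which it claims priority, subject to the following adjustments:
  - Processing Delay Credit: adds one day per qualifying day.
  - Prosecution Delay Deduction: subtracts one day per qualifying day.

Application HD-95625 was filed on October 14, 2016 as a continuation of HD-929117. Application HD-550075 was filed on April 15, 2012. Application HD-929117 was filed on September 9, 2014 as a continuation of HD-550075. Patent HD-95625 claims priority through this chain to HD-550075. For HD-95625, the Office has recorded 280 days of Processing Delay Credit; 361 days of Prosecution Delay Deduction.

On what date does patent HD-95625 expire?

Earliest priority filing: 15 April 2012.
Base term: 15 April 2012 + 15 years → 15 April 2027.
Processing Delay Credit: +280 days → 20 January 2028.
Prosecution Delay Deduction: −361 days → 24 January 2027.

January 24, 2027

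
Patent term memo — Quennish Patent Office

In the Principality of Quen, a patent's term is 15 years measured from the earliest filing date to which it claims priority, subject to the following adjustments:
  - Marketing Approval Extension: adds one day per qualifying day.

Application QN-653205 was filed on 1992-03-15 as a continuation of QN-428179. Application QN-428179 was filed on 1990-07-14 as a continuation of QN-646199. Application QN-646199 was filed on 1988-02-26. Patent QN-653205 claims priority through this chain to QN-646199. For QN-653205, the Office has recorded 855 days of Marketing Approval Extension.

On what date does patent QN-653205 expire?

June 30, 2005

Earliest priority filing: 26 February 1988.
Base term: 26 February 1988 + 15 years → 26 February 2003.
Marketing Approval Extension: +855 days → 30 June 2005.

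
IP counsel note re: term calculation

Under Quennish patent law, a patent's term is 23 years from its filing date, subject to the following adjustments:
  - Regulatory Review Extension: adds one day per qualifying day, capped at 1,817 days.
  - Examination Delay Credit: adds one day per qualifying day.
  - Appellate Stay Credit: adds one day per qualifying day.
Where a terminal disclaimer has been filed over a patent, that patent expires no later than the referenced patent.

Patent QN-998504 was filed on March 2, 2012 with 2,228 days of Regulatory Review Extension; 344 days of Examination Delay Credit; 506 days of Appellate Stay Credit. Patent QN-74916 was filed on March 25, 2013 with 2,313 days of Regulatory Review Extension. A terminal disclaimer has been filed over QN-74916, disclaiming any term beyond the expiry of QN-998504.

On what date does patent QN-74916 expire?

Natural term of QN-74916:
  Base: filing + 23 years → 25 March 2036.
  Regulatory Review Extension: 2313 days claimed exceeds the 1817-day cap, so +1817 days → 16 March 2041.
Expiry of referenced patent QN-998504:
  Base: filing + 23 years → 2 March 2035.
  Regulatory Review Extension: 2228 days claimed exceeds the 1817-day cap, so +1817 days → 21 February 2040.
  Examination Delay Credit: +344 days → 30 January 2041.
  Appellate Stay Credit: +506 days → 20 June 2042.
Terminal disclaimer: QN-74916 expires on the earlier of 16 March 2041 and 20 June 2042.

March 16, 2041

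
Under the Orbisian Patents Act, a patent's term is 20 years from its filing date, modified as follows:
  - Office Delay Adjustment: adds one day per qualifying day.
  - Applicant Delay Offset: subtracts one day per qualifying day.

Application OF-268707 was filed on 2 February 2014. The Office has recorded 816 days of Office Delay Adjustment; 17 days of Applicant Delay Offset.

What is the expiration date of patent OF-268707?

Base term: filing date + 20 years → 2 February 2034.
Office Delay Adjustment: +816 days → 28 April 2036.
Applicant Delay Offset: −17 days → 11 April 2036.

2036-04-11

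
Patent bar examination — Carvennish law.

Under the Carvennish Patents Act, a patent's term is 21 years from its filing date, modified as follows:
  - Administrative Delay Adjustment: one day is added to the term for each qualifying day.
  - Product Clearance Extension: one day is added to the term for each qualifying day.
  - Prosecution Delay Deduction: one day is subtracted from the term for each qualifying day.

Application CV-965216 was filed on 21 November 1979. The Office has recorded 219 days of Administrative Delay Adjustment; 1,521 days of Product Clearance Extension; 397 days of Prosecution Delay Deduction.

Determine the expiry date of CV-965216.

Base term: filing date + 21 years → 21 November 2000.
Administrative Delay Adjustment: +219 days → 28 June 2001.
Product Clearance Extension: +1521 days → 27 August 2005.
Prosecution Delay Deduction: −397 days → 26 July 2004.

2004-07-26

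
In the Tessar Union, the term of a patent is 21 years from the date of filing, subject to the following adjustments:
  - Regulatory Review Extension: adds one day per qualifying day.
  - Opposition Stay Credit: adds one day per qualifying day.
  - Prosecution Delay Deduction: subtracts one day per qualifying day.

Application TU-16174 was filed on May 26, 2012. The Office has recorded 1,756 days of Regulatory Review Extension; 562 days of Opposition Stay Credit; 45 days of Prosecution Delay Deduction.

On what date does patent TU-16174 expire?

Base term: filing date + 21 years → 26 May 2033.
Regulatory Review Extension: +1756 days → 17 March 2038.
Opposition Stay Credit: +562 days → 30 September 2039.
Prosecution Delay Deduction: −45 days → 16 August 2039.

August 16, 2039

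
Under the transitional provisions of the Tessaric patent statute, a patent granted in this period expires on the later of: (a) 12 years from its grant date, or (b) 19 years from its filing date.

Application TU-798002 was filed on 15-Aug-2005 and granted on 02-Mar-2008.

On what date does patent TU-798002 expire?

(a) grant + 12 years → 2 March 2020.
(b) filing + 19 years → 15 August 2024.
Later of the two: 15 August 2024.

2024-08-15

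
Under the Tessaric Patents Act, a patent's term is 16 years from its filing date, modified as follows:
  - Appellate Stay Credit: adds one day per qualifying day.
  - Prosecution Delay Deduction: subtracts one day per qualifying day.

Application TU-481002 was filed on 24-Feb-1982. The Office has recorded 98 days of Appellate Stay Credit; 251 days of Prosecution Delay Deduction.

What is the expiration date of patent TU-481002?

Base term: filing date + 16 years → 24 February 1998.
Appellate Stay Credit: +98 days → 2 June 1998.
Prosecution Delay Deduction: −251 days → 24 September 1997.

1997-09-24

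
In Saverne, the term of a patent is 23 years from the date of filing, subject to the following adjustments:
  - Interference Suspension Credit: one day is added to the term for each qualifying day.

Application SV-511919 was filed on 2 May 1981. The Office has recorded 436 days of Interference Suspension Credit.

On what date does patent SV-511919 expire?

Base term: filing date + 23 years → 2 May 2004.
Interference Suspension Credit: +436 days → 12 July 2005.

July 12, 2005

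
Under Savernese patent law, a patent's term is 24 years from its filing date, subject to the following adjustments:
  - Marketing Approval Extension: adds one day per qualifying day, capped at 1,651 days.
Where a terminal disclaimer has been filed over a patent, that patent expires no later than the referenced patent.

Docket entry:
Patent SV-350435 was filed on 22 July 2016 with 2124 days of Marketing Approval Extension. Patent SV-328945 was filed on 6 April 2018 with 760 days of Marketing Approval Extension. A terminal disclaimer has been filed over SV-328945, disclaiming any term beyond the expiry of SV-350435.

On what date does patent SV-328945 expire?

Natural term of SV-328945:
  Base: filing + 24 years → 6 April 2042.
  Marketing Approval Extension: 760 days (within the 1651-day cap) → +760 days → 5 May 2044.
Expiry of referenced patent SV-350435:
  Base: filing + 24 years → 22 July 2040.
  Marketing Approval Extension: 2124 days claimed exceeds the 1651-day cap, so +1651 days → 28 January 2045.
Terminal disclaimer: SV-328945 expires on the earlier of 5 May 2044 and 28 January 2045.

2044-05-05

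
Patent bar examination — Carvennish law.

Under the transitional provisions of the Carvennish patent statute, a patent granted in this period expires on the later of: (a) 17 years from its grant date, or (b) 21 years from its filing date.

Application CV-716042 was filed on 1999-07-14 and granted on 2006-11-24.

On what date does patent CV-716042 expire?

(a) grant + 17 years → 24 November 2023.
(b) filing + 21 years → 14 July 2020.
Later of the two: 24 November 2023.

November 24, 2023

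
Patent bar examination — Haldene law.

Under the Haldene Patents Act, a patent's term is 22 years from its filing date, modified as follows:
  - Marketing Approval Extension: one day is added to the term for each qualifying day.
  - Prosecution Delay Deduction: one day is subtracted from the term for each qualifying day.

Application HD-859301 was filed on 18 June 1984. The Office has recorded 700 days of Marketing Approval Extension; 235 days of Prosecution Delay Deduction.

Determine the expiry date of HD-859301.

September 26, 2007

Base term: filing date + 22 years → 18 June 2006.
Marketing Approval Extension: +700 days → 18 May 2008.
Prosecution Delay Deduction: −235 days → 26 September 2007.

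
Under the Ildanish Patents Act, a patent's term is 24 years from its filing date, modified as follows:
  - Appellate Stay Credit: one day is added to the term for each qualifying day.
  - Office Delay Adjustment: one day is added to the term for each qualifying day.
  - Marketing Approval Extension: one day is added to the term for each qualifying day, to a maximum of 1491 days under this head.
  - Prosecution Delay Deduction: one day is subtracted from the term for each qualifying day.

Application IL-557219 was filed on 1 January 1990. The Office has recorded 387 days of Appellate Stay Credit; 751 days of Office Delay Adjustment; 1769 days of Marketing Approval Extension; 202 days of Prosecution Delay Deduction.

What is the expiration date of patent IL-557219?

August 24, 2020

Base term: filing date + 24 years → 1 January 2014.
Appellate Stay Credit: +387 days → 23 January 2015.
Office Delay Adjustment: +751 days → 12 February 2017.
Marketing Approval Extension: 1769 days claimed exceeds the 1491-day cap, so +1491 days → 14 March 2021.
Prosecution Delay Deduction: −202 days → 24 August 2020.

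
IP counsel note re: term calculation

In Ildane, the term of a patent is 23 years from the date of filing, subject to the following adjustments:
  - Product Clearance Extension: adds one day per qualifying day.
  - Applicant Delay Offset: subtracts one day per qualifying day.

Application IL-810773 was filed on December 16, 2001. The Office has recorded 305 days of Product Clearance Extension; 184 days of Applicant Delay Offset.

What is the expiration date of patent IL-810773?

2025-04-16

Base term: filing date + 23 years → 16 December 2024.
Product Clearance Extension: +305 days → 17 October 2025.
Applicant Delay Offset: −184 days → 16 April 2025.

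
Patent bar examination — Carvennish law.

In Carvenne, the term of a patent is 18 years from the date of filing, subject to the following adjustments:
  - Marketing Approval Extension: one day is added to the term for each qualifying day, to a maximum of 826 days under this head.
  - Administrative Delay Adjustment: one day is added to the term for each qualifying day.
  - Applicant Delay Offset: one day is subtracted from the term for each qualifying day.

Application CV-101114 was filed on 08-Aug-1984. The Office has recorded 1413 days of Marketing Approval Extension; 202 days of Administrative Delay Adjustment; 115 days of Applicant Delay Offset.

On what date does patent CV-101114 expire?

2005-02-06

Base term: filing date + 18 years → 8 August 2002.
Marketing Approval Extension: 1413 days claimed exceeds the 826-day cap, so +826 days → 11 November 2004.
Administrative Delay Adjustment: +202 days → 1 June 2005.
Applicant Delay Offset: −115 days → 6 February 2005.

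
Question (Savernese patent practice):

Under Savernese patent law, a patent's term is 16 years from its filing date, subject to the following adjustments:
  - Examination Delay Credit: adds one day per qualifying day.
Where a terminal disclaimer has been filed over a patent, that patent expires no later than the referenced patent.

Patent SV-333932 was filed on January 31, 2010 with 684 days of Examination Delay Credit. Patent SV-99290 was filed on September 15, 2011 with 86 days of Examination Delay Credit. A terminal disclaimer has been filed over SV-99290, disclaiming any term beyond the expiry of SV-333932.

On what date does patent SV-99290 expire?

Natural term of SV-99290:
  Base: filing + 16 years → 15 September 2027.
  Examination Delay Credit: +86 days → 10 December 2027.
Expiry of referenced patent SV-333932:
  Base: filing + 16 years → 31 January 2026.
  Examination Delay Credit: +684 days → 16 December 2027.
Terminal disclaimer: SV-99290 expires on the earlier of 10 December 2027 and 16 December 2027.

December 10, 2027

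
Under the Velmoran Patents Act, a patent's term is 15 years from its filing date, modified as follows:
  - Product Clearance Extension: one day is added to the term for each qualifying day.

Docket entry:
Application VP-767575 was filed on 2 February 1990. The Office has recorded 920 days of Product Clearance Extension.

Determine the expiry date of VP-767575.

August 11, 2007

Base term: filing date + 15 years → 2 February 2005.
Product Clearance Extension: +920 days → 11 August 2007.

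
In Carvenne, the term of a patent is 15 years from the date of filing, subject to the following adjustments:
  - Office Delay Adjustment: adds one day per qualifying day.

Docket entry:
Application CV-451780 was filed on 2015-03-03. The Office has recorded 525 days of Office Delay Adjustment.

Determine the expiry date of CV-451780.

2031-08-10

Base term: filing date + 15 years → 3 March 2030.
Office Delay Adjustment: +525 days → 10 August 2031.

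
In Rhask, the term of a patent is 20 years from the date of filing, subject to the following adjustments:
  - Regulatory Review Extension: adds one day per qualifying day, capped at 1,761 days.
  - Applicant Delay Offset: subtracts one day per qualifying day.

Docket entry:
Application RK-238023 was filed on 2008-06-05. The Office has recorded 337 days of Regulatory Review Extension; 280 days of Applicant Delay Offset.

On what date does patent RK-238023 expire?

August 1, 2028

Base term: filing date + 20 years → 5 June 2028.
Regulatory Review Extension: 337 days (within the 1761-day cap) → +337 days → 8 May 2029.
Applicant Delay Offset: −280 days → 1 August 2028.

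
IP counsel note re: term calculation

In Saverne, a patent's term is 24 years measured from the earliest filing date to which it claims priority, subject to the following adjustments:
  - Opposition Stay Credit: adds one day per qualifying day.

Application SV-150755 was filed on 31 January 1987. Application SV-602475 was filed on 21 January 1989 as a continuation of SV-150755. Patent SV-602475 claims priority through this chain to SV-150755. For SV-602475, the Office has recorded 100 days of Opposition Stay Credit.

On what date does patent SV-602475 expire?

2011-05-11

Earliest priority filing: 31 January 1987.
Base term: 31 January 1987 + 24 years → 31 January 2011.
Opposition Stay Credit: +100 days → 11 May 2011.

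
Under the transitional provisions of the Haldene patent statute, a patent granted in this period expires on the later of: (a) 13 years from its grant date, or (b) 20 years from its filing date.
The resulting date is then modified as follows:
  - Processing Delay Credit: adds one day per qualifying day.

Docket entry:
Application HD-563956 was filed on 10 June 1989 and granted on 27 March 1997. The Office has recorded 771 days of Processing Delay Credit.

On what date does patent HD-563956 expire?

May 6, 2012

(a) grant + 13 years → 27 March 2010.
(b) filing + 20 years → 10 June 2009.
Later of the two: 27 March 2010.
Processing Delay Credit: +771 days → 6 May 2012.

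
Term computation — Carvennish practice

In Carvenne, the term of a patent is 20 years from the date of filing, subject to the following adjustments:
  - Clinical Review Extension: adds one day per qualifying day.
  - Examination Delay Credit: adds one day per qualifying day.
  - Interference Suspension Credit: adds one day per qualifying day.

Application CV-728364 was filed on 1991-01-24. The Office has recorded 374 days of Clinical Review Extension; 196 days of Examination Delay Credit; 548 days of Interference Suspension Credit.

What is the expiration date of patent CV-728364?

Base term: filing date + 20 years → 24 January 2011.
Clinical Review Extension: +374 days → 2 February 2012.
Examination Delay Credit: +196 days → 16 August 2012.
Interference Suspension Credit: +548 days → 15 February 2014.

February 15, 2014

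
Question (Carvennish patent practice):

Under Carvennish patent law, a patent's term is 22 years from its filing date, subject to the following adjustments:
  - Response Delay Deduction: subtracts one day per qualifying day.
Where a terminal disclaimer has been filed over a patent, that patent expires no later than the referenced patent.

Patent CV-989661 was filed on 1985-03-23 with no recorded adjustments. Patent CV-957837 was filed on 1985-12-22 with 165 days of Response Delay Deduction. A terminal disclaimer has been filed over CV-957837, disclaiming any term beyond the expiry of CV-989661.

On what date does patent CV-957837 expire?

2007-03-23

Natural term of CV-957837:
  Base: filing + 22 years → 22 December 2007.
  Response Delay Deduction: −165 days → 10 July 2007.
Expiry of referenced patent CV-989661:
  Base: filing + 22 years → 23 March 2007.
Terminal disclaimer: CV-957837 expires on the earlier of 10 July 2007 and 23 March 2007.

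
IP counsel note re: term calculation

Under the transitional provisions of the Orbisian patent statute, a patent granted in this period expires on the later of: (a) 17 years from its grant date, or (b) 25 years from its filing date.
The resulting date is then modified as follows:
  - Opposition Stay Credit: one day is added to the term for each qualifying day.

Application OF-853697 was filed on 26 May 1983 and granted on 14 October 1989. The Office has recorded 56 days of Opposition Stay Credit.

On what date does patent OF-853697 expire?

July 21, 2008

(a) grant + 17 years → 14 October 2006.
(b) filing + 25 years → 26 May 2008.
Later of the two: 26 May 2008.
Opposition Stay Credit: +56 days → 21 July 2008.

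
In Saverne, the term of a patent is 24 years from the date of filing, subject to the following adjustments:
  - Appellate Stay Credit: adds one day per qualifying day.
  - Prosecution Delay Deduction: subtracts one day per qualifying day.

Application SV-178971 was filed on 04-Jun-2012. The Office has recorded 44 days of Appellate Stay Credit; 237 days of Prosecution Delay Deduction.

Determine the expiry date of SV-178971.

Base term: filing date + 24 years → 4 June 2036.
Appellate Stay Credit: +44 days → 18 July 2036.
Prosecution Delay Deduction: −237 days → 24 November 2035.

2035-11-24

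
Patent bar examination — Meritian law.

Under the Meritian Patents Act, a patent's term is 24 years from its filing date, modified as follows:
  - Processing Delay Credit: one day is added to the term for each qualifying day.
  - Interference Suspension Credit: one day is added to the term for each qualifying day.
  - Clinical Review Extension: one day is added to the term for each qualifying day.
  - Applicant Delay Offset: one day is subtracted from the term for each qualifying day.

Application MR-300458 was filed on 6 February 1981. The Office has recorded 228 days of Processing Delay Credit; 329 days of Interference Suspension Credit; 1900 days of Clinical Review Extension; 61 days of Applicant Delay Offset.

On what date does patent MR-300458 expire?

August 30, 2011

Base term: filing date + 24 years → 6 February 2005.
Processing Delay Credit: +228 days → 22 September 2005.
Interference Suspension Credit: +329 days → 17 August 2006.
Clinical Review Extension: +1900 days → 30 October 2011.
Applicant Delay Offset: −61 days → 30 August 2011.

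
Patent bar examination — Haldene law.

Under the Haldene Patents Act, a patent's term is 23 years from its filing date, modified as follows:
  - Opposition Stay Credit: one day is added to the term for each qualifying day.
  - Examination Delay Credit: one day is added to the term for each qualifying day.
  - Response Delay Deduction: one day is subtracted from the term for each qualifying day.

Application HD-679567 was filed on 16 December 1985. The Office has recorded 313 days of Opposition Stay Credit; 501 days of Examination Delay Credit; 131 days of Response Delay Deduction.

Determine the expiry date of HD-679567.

Base term: filing date + 23 years → 16 December 2008.
Opposition Stay Credit: +313 days → 25 October 2009.
Examination Delay Credit: +501 days → 10 March 2011.
Response Delay Deduction: −131 days → 30 October 2010.

October 30, 2010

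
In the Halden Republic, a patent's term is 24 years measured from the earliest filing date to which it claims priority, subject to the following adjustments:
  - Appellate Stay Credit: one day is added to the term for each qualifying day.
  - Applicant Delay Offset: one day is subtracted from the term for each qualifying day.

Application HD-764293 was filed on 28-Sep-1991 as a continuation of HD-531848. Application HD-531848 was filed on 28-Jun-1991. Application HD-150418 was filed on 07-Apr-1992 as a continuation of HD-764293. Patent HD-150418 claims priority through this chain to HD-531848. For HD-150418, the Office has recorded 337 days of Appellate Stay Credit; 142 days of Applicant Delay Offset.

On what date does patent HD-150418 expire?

January 9, 2016

Earliest priority filing: 28 June 1991.
Base term: 28 June 1991 + 24 years → 28 June 2015.
Appellate Stay Credit: +337 days → 30 May 2016.
Applicant Delay Offset: −142 days → 9 January 2016.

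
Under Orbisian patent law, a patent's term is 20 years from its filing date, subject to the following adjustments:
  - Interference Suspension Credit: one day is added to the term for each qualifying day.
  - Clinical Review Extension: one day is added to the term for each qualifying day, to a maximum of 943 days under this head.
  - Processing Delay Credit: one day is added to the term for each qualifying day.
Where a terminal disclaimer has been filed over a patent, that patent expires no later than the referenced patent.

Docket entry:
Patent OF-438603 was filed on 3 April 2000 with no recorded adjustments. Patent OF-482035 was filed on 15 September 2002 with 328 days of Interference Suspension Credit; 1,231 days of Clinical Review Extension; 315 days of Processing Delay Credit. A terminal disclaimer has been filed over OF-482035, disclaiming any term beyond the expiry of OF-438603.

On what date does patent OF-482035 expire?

2020-04-03

Natural term of OF-482035:
  Base: filing + 20 years → 15 September 2022.
  Interference Suspension Credit: +328 days → 9 August 2023.
  Clinical Review Extension: 1231 days claimed exceeds the 943-day cap, so +943 days → 9 March 2026.
  Processing Delay Credit: +315 days → 18 January 2027.
Expiry of referenced patent OF-438603:
  Base: filing + 20 years → 3 April 2020.
Terminal disclaimer: OF-482035 expires on the earlier of 18 January 2027 and 3 April 2020.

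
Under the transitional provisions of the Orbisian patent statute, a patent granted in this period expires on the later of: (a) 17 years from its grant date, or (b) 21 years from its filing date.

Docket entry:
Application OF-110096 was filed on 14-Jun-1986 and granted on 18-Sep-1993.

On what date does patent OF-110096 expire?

(a) grant + 17 years → 18 September 2010.
(b) filing + 21 years → 14 June 2007.
Later of the two: 18 September 2010.

2010-09-18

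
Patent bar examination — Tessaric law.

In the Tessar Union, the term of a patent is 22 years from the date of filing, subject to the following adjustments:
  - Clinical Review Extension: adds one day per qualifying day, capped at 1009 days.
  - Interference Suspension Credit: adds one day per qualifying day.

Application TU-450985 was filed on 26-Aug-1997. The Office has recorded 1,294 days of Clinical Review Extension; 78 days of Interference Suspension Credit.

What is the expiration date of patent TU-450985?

2022-08-17

Base term: filing date + 22 years → 26 August 2019.
Clinical Review Extension: 1294 days claimed exceeds the 1009-day cap, so +1009 days → 31 May 2022.
Interference Suspension Credit: +78 days → 17 August 2022.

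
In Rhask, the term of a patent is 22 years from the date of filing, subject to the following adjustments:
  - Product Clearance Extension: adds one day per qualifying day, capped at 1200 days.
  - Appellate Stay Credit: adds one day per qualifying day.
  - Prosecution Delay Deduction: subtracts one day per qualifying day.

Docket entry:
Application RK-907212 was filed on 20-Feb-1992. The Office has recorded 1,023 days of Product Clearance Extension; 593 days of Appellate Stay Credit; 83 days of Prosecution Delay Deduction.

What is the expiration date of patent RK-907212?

Base term: filing date + 22 years → 20 February 2014.
Product Clearance Extension: 1023 days (within the 1200-day cap) → +1023 days → 9 December 2016.
Appellate Stay Credit: +593 days → 25 July 2018.
Prosecution Delay Deduction: −83 days → 3 May 2018.

2018-05-03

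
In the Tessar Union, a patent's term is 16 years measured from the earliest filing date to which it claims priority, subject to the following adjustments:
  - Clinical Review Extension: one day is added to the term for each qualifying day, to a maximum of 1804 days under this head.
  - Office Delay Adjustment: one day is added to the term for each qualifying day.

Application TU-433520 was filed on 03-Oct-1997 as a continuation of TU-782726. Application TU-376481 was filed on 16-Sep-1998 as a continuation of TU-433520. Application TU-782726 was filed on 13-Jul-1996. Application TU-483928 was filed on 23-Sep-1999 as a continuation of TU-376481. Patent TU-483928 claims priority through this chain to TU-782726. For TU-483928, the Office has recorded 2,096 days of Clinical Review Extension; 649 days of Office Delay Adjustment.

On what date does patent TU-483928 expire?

2019-04-01

Earliest priority filing: 13 July 1996.
Base term: 13 July 1996 + 16 years → 13 July 2012.
Clinical Review Extension: 2096 days claimed exceeds the 1804-day cap, so +1804 days → 21 June 2017.
Office Delay Adjustment: +649 days → 1 April 2019.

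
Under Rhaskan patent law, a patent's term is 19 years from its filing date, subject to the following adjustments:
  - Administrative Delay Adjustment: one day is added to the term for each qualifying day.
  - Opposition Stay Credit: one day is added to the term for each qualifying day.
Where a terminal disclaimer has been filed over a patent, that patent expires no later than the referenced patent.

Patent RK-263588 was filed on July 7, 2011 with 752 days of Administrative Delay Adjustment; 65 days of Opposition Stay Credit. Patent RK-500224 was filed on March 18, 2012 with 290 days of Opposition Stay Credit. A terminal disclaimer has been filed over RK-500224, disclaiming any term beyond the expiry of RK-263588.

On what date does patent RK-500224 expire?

Natural term of RK-500224:
  Base: filing + 19 years → 18 March 2031.
  Opposition Stay Credit: +290 days → 2 January 2032.
Expiry of referenced patent RK-263588:
  Base: filing + 19 years → 7 July 2030.
  Administrative Delay Adjustment: +752 days → 28 July 2032.
  Opposition Stay Credit: +65 days → 1 October 2032.
Terminal disclaimer: RK-500224 expires on the earlier of 2 January 2032 and 1 October 2032.

January 2, 2032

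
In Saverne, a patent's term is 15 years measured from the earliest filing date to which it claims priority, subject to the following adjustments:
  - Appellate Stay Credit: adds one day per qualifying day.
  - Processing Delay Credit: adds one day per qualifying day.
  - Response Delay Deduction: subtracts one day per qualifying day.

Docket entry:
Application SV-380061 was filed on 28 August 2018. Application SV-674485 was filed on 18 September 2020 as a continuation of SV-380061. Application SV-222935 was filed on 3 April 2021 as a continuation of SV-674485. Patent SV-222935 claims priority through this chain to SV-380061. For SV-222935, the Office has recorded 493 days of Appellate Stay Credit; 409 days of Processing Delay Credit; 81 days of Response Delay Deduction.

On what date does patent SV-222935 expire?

2035-11-27

Earliest priority filing: 28 August 2018.
Base term: 28 August 2018 + 15 years → 28 August 2033.
Appellate Stay Credit: +493 days → 3 January 2035.
Processing Delay Credit: +409 days → 16 February 2036.
Response Delay Deduction: −81 days → 27 November 2035.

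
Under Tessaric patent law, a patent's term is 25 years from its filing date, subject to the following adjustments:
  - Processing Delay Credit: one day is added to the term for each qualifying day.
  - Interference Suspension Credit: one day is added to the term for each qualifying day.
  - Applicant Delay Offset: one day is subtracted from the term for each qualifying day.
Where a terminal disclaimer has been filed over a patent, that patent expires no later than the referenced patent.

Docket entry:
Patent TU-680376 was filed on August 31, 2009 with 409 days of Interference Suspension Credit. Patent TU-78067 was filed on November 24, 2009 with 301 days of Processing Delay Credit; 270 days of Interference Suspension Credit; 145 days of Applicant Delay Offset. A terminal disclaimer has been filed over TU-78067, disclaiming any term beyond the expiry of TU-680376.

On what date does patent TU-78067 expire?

October 14, 2035

Natural term of TU-78067:
  Base: filing + 25 years → 24 November 2034.
  Processing Delay Credit: +301 days → 21 September 2035.
  Interference Suspension Credit: +270 days → 17 June 2036.
  Applicant Delay Offset: −145 days → 24 January 2036.
Expiry of referenced patent TU-680376:
  Base: filing + 25 years → 31 August 2034.
  Interference Suspension Credit: +409 days → 14 October 2035.
Terminal disclaimer: TU-78067 expires on the earlier of 24 January 2036 and 14 October 2035.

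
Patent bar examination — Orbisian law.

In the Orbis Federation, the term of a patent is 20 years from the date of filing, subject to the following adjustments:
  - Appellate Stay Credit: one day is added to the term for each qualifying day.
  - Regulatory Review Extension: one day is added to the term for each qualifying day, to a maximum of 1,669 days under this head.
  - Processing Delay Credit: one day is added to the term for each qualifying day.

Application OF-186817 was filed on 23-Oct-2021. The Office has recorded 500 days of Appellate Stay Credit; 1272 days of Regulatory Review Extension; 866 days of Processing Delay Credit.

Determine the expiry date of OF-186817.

Base term: filing date + 20 years → 23 October 2041.
Appellate Stay Credit: +500 days → 7 March 2043.
Regulatory Review Extension: 1272 days (within the 1669-day cap) → +1272 days → 30 August 2046.
Processing Delay Credit: +866 days → 12 January 2049.

2049-01-12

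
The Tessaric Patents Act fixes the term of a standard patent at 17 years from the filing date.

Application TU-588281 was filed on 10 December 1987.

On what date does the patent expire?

2004-12-10

Filing date + 17 years → 10 December 2004.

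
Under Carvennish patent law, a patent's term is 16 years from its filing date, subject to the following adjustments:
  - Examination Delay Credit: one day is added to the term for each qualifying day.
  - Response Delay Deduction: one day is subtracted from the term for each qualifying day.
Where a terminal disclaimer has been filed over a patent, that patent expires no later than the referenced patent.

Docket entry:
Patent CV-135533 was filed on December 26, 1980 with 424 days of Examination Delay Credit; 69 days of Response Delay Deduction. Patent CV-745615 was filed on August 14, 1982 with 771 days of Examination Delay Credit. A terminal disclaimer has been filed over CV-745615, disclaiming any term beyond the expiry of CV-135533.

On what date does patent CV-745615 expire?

December 16, 1997

Natural term of CV-745615:
  Base: filing + 16 years → 14 August 1998.
  Examination Delay Credit: +771 days → 23 September 2000.
Expiry of referenced patent CV-135533:
  Base: filing + 16 years → 26 December 1996.
  Examination Delay Credit: +424 days → 23 February 1998.
  Response Delay Deduction: −69 days → 16 December 1997.
Terminal disclaimer: CV-745615 expires on the earlier of 23 September 2000 and 16 December 1997.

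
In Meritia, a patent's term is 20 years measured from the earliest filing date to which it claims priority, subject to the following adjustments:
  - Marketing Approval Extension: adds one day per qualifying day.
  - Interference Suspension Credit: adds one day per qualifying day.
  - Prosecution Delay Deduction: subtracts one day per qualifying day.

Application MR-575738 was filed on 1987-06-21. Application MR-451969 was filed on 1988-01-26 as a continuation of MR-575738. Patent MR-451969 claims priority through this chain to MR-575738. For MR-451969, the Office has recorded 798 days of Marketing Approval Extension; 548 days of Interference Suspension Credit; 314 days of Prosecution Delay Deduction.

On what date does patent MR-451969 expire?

Earliest priority filing: 21 June 1987.
Base term: 21 June 1987 + 20 years → 21 June 2007.
Marketing Approval Extension: +798 days → 27 August 2009.
Interference Suspension Credit: +548 days → 26 February 2011.
Prosecution Delay Deduction: −314 days → 18 April 2010.

April 18, 2010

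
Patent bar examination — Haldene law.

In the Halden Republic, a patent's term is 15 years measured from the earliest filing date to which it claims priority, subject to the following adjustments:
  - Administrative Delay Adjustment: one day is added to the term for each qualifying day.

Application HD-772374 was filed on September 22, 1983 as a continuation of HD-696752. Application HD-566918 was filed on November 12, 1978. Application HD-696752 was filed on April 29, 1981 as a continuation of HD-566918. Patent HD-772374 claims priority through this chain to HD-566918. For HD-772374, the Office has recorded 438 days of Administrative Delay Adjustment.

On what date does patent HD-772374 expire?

1995-01-24

Earliest priority filing: 12 November 1978.
Base term: 12 November 1978 + 15 years → 12 November 1993.
Administrative Delay Adjustment: +438 days → 24 January 1995.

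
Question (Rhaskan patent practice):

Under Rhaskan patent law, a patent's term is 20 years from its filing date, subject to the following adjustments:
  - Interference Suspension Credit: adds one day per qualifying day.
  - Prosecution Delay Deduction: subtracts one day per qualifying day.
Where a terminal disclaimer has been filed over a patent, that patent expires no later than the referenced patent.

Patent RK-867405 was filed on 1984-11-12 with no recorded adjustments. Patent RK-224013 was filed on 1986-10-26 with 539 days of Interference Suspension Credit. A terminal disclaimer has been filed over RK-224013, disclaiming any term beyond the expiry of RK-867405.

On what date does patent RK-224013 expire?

2004-11-12

Natural term of RK-224013:
  Base: filing + 20 years → 26 October 2006.
  Interference Suspension Credit: +539 days → 17 April 2008.
Expiry of referenced patent RK-867405:
  Base: filing + 20 years → 12 November 2004.
Terminal disclaimer: RK-224013 expires on the earlier of 17 April 2008 and 12 November 2004.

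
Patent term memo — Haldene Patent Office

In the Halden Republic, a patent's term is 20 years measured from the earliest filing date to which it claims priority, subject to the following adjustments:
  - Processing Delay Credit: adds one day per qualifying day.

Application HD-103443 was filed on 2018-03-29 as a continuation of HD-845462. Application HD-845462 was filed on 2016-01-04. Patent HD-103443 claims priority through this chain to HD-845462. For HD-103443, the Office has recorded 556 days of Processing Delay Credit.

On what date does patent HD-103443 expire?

Earliest priority filing: 4 January 2016.
Base term: 4 January 2016 + 20 years → 4 January 2036.
Processing Delay Credit: +556 days → 13 July 2037.

2037-07-13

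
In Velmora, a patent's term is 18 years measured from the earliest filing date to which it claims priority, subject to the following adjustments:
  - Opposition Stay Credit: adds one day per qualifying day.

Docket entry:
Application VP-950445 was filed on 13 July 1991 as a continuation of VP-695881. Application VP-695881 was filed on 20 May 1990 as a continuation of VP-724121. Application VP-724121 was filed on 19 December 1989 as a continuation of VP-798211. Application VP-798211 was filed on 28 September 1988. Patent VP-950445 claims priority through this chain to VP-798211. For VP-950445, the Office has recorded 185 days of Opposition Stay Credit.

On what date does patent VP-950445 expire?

Earliest priority filing: 28 September 1988.
Base term: 28 September 1988 + 18 years → 28 September 2006.
Opposition Stay Credit: +185 days → 1 April 2007.

2007-04-01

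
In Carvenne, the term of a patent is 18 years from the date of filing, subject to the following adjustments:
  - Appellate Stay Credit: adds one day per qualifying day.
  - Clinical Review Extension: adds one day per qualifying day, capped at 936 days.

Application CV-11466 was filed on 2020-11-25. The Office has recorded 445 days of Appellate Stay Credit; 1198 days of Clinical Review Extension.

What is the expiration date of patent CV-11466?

Base term: filing date + 18 years → 25 November 2038.
Appellate Stay Credit: +445 days → 13 February 2040.
Clinical Review Extension: 1198 days claimed exceeds the 936-day cap, so +936 days → 6 September 2042.

2042-09-06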